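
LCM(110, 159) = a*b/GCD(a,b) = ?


GCD(110, 159) = 1
LCM = 110*159/1 = 17490/1 = 17490

LCM = 17490


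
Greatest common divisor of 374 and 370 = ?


374 = 1 * 370 + 4
370 = 92 * 4 + 2
4 = 2 * 2 + 0
GCD = 2


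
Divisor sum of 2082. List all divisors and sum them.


Divisors of 2082: 1, 2, 3, 6, 347, 694, 1041, 2082
Sum = 1 + 2 + 3 + 6 + 347 + 694 + 1041 + 2082 = 4176

σ(2082) = 4176


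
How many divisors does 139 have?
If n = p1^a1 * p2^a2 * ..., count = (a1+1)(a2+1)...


139 = 139^1
d(139) = (1+1) = 2

2 divisors


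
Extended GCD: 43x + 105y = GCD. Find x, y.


Tabular extended Euclidean (each row: r = 43*s + 105*t):
r=43, s=1, t=0
r=105, s=0, t=1
q=0: r=43, s=1, t=0   [43*(1) + 105*(0) = 43]
q=2: r=19, s=-2, t=1   [43*(-2) + 105*(1) = 19]
q=2: r=5, s=5, t=-2   [43*(5) + 105*(-2) = 5]
q=3: r=4, s=-17, t=7   [43*(-17) + 105*(7) = 4]
q=1: r=1, s=22, t=-9   [43*(22) + 105*(-9) = 1]
q=4: r=0, s=-105, t=43   [43*(-105) + 105*(43) = 0]
GCD = 1; from the row with r=1: x=22, y=-9
Check: 43*(22) + 105*(-9) = 946 - 945 = 1

GCD = 1, x = 22, y = -9


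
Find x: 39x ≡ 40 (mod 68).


GCD(39, 68) = 1, unique solution
a^(-1) mod 68 = 7
x = 7 * 40 mod 68 = 8

x ≡ 8 (mod 68)


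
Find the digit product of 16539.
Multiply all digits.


1 × 6 × 5 × 3 × 9 = 810


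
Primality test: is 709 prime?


Check divisors up to sqrt(709) = 26.6271
No divisors found.
709 is prime.

Yes, 709 is prime


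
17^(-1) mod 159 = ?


Use the extended Euclidean algorithm on (159, 17); each row r = 159*s + 17*t:
r=159, s=1, t=0
r=17, s=0, t=1
q=9: r=6, s=1, t=-9   [159*(1) + 17*(-9) = 6]
q=2: r=5, s=-2, t=19   [159*(-2) + 17*(19) = 5]
q=1: r=1, s=3, t=-28   [159*(3) + 17*(-28) = 1]
q=5: r=0, s=-17, t=159   [159*(-17) + 17*(159) = 0]
GCD = 1 with t = -28, so 17*(-28) ≡ 1 (mod 159)
Inverse = -28 mod 159 = 131
Check: 17 * 131 = 2227 ≡ 1 (mod 159)

17^(-1) ≡ 131 (mod 159)


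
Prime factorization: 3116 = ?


3116 / 2 = 1558
1558 / 2 = 779
779 / 19 = 41
41 / 41 = 1
3116 = 2^2 × 19 × 41


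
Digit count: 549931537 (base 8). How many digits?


549931537 in base 8 = 4061645021
Number of digits = 10

10 digits (base 8)


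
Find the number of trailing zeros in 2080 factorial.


floor(2080/5) = 416
floor(2080/25) = 83
floor(2080/125) = 16
floor(2080/625) = 3
Total = 518

518 trailing zeros


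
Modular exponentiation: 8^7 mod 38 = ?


8^1 mod 38 = 8
8^2 mod 38 = 26
8^3 mod 38 = 18
8^4 mod 38 = 30
8^5 mod 38 = 12
8^6 mod 38 = 20
8^7 mod 38 = 8


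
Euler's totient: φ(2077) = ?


2077 = 31 × 67
Prime factors: 31, 67
φ(2077) = 2077 × (1-1/31) × (1-1/67)
= 2077 × 30/31 × 66/67 = 1980

φ(2077) = 1980


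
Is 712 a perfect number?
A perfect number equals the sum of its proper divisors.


Proper divisors of 712: 1, 2, 4, 8, 89, 178, 356
Sum = 1 + 2 + 4 + 8 + 89 + 178 + 356 = 638

No, 712 is not perfect (638 ≠ 712)


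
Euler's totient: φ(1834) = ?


1834 = 2 × 7 × 131
Prime factors: 2, 7, 131
φ(1834) = 1834 × (1-1/2) × (1-1/7) × (1-1/131)
= 1834 × 1/2 × 6/7 × 130/131 = 780

φ(1834) = 780


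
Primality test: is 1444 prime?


1444 / 2 = 722 (exact division)
1444 is NOT prime.

No, 1444 is not prime


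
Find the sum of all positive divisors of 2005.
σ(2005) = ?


Divisors of 2005: 1, 5, 401, 2005
Sum = 1 + 5 + 401 + 2005 = 2412

σ(2005) = 2412


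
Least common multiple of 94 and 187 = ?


GCD(94, 187) = 1
LCM = 94*187/1 = 17578/1 = 17578

LCM = 17578


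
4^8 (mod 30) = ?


4^1 mod 30 = 4
4^2 mod 30 = 16
4^3 mod 30 = 4
4^4 mod 30 = 16
4^5 mod 30 = 4
4^6 mod 30 = 16
4^7 mod 30 = 4
4^8 mod 30 = 16


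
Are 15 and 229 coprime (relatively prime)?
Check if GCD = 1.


Euclidean algorithm:
229 = 15 * 15 + 4
15 = 3 * 4 + 3
4 = 1 * 3 + 1
3 = 3 * 1 + 0
GCD(15, 229) = 1

Yes, coprime (GCD = 1)


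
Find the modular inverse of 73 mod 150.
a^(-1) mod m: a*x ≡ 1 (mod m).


Use the extended Euclidean algorithm on (150, 73); each row r = 150*s + 73*t:
r=150, s=1, t=0
r=73, s=0, t=1
q=2: r=4, s=1, t=-2   [150*(1) + 73*(-2) = 4]
q=18: r=1, s=-18, t=37   [150*(-18) + 73*(37) = 1]
q=4: r=0, s=73, t=-150   [150*(73) + 73*(-150) = 0]
GCD = 1 with t = 37, so 73*(37) ≡ 1 (mod 150)
Inverse = 37 mod 150 = 37
Check: 73 * 37 = 2701 ≡ 1 (mod 150)

73^(-1) ≡ 37 (mod 150)


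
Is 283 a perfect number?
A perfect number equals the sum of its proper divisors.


Proper divisors of 283: 1
Sum = 1 = 1

No, 283 is not perfect (1 ≠ 283)


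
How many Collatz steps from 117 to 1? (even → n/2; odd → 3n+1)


117 → 352 → 176 → 88 → 44 → 22 → 11 → 34 → 17 → 52 → 26 → 13 → 40 → 20 → 10 → 5 → 16 → 8 → 4 → 2 → 1
Total steps = 20

20 steps


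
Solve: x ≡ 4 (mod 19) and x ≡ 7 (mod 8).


M = 19*8 = 152
M1 = M/19 = 8, M2 = M/8 = 19
M1^(-1) mod 19 = 12, M2^(-1) mod 8 = 3
x = 4*8*12 + 7*19*3 = 783
783 mod 152 = 23
Check: 23 mod 19 = 4 ✓, 23 mod 8 = 7 ✓

x ≡ 23 (mod 152)


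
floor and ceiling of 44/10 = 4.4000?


44/10 = 4.4000
floor = 4
ceil = 5

floor = 4, ceil = 5


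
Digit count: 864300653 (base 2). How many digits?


864300653 in base 2 = 110011100001000010111001101101
Number of digits = 30

30 digits (base 2)


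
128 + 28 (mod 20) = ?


128 + 28 = 156
156 mod 20 = 16


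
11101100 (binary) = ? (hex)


11101100 (base 2) = 236 (decimal)
236 (decimal) = EC (base 16)


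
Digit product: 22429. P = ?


2 × 2 × 4 × 2 × 9 = 288


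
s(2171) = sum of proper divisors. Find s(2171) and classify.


Proper divisors: 1, 13, 167
Sum = 1 + 13 + 167 = 181
181 < 2171 → deficient

s(2171) = 181 (deficient)


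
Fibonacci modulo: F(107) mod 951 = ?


F(k) mod 951 for k=1..107:
1, 1, 2, 3, 5, 8, 13, 21, 34, 55, 89, 144, 233, 377, 610, 36, 646, 682, 377, 108, 485, 593, 127, 720, 847, 616, 512, 177, 689, 866, 604, 519, 172, 691, 863, 603, 515, 167, 682, 849, 580, 478, 107, 585, 692, 326, 67, 393, 460, 853, 362, 264, 626, 890, 565, 504, 118, 622, 740, 411, 200, 611, 811, 471, 331, 802, 182, 33, 215, 248, 463, 711, 223, 934, 206, 189, 395, 584, 28, 612, 640, 301, 941, 291, 281, 572, 853, 474, 376, 850, 275, 174, 449, 623, 121, 744, 865, 658, 572, 279, 851, 179, 79, 258, 337, 595, 932
F(107) mod 951 = 932


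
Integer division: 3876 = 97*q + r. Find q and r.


3876 = 97 * 39 + 93
Check: 3783 + 93 = 3876

q = 39, r = 93


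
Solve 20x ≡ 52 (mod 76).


GCD(20, 76) = 4 divides 52
Divide: 5x ≡ 13 (mod 19)
x ≡ 14 (mod 19)


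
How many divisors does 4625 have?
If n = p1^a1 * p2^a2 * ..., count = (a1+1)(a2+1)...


4625 = 5^3 × 37^1
d(4625) = (3+1) × (1+1) = 8

8 divisors


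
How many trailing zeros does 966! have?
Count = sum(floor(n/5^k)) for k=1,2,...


floor(966/5) = 193
floor(966/25) = 38
floor(966/125) = 7
floor(966/625) = 1
Total = 239

239 trailing zeros


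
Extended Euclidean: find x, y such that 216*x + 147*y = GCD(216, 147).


Tabular extended Euclidean (each row: r = 216*s + 147*t):
r=216, s=1, t=0
r=147, s=0, t=1
q=1: r=69, s=1, t=-1   [216*(1) + 147*(-1) = 69]
q=2: r=9, s=-2, t=3   [216*(-2) + 147*(3) = 9]
q=7: r=6, s=15, t=-22   [216*(15) + 147*(-22) = 6]
q=1: r=3, s=-17, t=25   [216*(-17) + 147*(25) = 3]
q=2: r=0, s=49, t=-72   [216*(49) + 147*(-72) = 0]
GCD = 3; from the row with r=3: x=-17, y=25
Check: 216*(-17) + 147*(25) = -3672 + 3675 = 3

GCD = 3, x = -17, y = 25


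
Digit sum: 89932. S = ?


8 + 9 + 9 + 3 + 2 = 31


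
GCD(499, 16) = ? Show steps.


499 = 31 * 16 + 3
16 = 5 * 3 + 1
3 = 3 * 1 + 0
GCD = 1


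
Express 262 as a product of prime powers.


262 / 2 = 131
131 / 131 = 1
262 = 2 × 131


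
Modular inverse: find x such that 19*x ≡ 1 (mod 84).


Use the extended Euclidean algorithm on (84, 19); each row r = 84*s + 19*t:
r=84, s=1, t=0
r=19, s=0, t=1
q=4: r=8, s=1, t=-4   [84*(1) + 19*(-4) = 8]
q=2: r=3, s=-2, t=9   [84*(-2) + 19*(9) = 3]
q=2: r=2, s=5, t=-22   [84*(5) + 19*(-22) = 2]
q=1: r=1, s=-7, t=31   [84*(-7) + 19*(31) = 1]
q=2: r=0, s=19, t=-84   [84*(19) + 19*(-84) = 0]
GCD = 1 with t = 31, so 19*(31) ≡ 1 (mod 84)
Inverse = 31 mod 84 = 31
Check: 19 * 31 = 589 ≡ 1 (mod 84)

19^(-1) ≡ 31 (mod 84)


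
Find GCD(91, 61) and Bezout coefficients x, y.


Tabular extended Euclidean (each row: r = 91*s + 61*t):
r=91, s=1, t=0
r=61, s=0, t=1
q=1: r=30, s=1, t=-1   [91*(1) + 61*(-1) = 30]
q=2: r=1, s=-2, t=3   [91*(-2) + 61*(3) = 1]
q=30: r=0, s=61, t=-91   [91*(61) + 61*(-91) = 0]
GCD = 1; from the row with r=1: x=-2, y=3
Check: 91*(-2) + 61*(3) = -182 + 183 = 1

GCD = 1, x = -2, y = 3


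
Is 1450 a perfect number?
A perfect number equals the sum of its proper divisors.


Proper divisors of 1450: 1, 2, 5, 10, 25, 29, 50, 58, 145, 290, 725
Sum = 1 + 2 + 5 + 10 + 25 + 29 + 50 + 58 + 145 + 290 + 725 = 1340

No, 1450 is not perfect (1340 ≠ 1450)


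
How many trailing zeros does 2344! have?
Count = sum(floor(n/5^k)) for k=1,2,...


floor(2344/5) = 468
floor(2344/25) = 93
floor(2344/125) = 18
floor(2344/625) = 3
Total = 582

582 trailing zeros


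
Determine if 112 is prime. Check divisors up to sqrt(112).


112 / 2 = 56 (exact division)
112 is NOT prime.

No, 112 is not prime


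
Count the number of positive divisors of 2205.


2205 = 3^2 × 5^1 × 7^2
d(2205) = (2+1) × (1+1) × (2+1) = 18

18 divisors


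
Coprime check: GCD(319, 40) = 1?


Euclidean algorithm:
319 = 7 * 40 + 39
40 = 1 * 39 + 1
39 = 39 * 1 + 0
GCD(319, 40) = 1

Yes, coprime (GCD = 1)


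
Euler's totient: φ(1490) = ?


1490 = 2 × 5 × 149
Prime factors: 2, 5, 149
φ(1490) = 1490 × (1-1/2) × (1-1/5) × (1-1/149)
= 1490 × 1/2 × 4/5 × 148/149 = 592

φ(1490) = 592


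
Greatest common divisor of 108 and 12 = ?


108 = 9 * 12 + 0
GCD = 12


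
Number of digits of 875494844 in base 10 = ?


875494844 has 9 digits in base 10
floor(log10(875494844)) + 1 = floor(8.9423) + 1 = 9

9 digits (base 10)


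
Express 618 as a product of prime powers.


618 / 2 = 309
309 / 3 = 103
103 / 103 = 1
618 = 2 × 3 × 103


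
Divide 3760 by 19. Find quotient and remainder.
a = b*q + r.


3760 = 19 * 197 + 17
Check: 3743 + 17 = 3760

q = 197, r = 17


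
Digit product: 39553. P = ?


3 × 9 × 5 × 5 × 3 = 2025


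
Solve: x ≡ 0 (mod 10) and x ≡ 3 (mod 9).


M = 10*9 = 90
M1 = M/10 = 9, M2 = M/9 = 10
M1^(-1) mod 10 = 9, M2^(-1) mod 9 = 1
x = 0*9*9 + 3*10*1 = 30
30 mod 90 = 30
Check: 30 mod 10 = 0 ✓, 30 mod 9 = 3 ✓

x ≡ 30 (mod 90)


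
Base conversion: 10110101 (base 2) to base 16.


10110101 (base 2) = 181 (decimal)
181 (decimal) = B5 (base 16)


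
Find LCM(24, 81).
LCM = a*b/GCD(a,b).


GCD(24, 81) = 3
LCM = 24*81/3 = 1944/3 = 648

LCM = 648


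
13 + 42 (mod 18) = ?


13 + 42 = 55
55 mod 18 = 1


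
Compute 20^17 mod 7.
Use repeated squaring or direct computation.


20^1 mod 7 = 6
20^2 mod 7 = 1
20^3 mod 7 = 6
20^4 mod 7 = 1
20^5 mod 7 = 6
20^6 mod 7 = 1
20^7 mod 7 = 6
20^8 mod 7 = 1
20^9 mod 7 = 6
20^10 mod 7 = 1
20^11 mod 7 = 6
20^12 mod 7 = 1
20^13 mod 7 = 6
20^14 mod 7 = 1
20^15 mod 7 = 6
20^16 mod 7 = 1
20^17 mod 7 = 6


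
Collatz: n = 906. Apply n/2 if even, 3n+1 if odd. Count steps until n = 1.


906 → 453 → 1360 → 680 → 340 → 170 → 85 → 256 → 128 → 64 → 32 → 16 → 8 → 4 → 2 → 1
Total steps = 15

15 steps


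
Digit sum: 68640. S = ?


6 + 8 + 6 + 4 + 0 = 24


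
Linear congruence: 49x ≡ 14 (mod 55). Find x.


GCD(49, 55) = 1, unique solution
a^(-1) mod 55 = 9
x = 9 * 14 mod 55 = 16

x ≡ 16 (mod 55)


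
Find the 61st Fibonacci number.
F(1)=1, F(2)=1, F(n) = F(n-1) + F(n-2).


Sequence: 1, 1, 2, 3, 5, 8, 13, 21, 34, 55, 89, 144, 233, 377, 610, 987, 1597, 2584, 4181, 6765, 10946, 17711, 28657, 46368, 75025, 121393, 196418, 317811, 514229, 832040, 1346269, 2178309, 3524578, 5702887, 9227465, 14930352, 24157817, 39088169, 63245986, 102334155, 165580141, 267914296, 433494437, 701408733, 1134903170, 1836311903, 2971215073, 4807526976, 7778742049, 12586269025, 20365011074, 32951280099, 53316291173, 86267571272, 139583862445, 225851433717, 365435296162, 591286729879, 956722026041, 1548008755920, 2504730781961
F(61) = 2504730781961


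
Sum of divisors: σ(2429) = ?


Divisors of 2429: 1, 7, 347, 2429
Sum = 1 + 7 + 347 + 2429 = 2784

σ(2429) = 2784


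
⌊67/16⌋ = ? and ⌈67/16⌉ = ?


67/16 = 4.1875
floor = 4
ceil = 5

floor = 4, ceil = 5


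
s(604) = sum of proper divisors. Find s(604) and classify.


Proper divisors: 1, 2, 4, 151, 302
Sum = 1 + 2 + 4 + 151 + 302 = 460
460 < 604 → deficient

s(604) = 460 (deficient)


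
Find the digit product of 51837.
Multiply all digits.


5 × 1 × 8 × 3 × 7 = 840


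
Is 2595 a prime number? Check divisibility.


2595 / 3 = 865 (exact division)
2595 is NOT prime.

No, 2595 is not prime


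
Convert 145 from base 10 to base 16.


145 (base 10) = 145 (decimal)
145 (decimal) = 91 (base 16)


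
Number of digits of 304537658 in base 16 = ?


304537658 in base 16 = 1226E03A
Number of digits = 8

8 digits (base 16)


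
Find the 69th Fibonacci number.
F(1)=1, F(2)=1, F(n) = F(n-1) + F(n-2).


Sequence: 1, 1, 2, 3, 5, 8, 13, 21, 34, 55, 89, 144, 233, 377, 610, 987, 1597, 2584, 4181, 6765, 10946, 17711, 28657, 46368, 75025, 121393, 196418, 317811, 514229, 832040, 1346269, 2178309, 3524578, 5702887, 9227465, 14930352, 24157817, 39088169, 63245986, 102334155, 165580141, 267914296, 433494437, 701408733, 1134903170, 1836311903, 2971215073, 4807526976, 7778742049, 12586269025, 20365011074, 32951280099, 53316291173, 86267571272, 139583862445, 225851433717, 365435296162, 591286729879, 956722026041, 1548008755920, 2504730781961, 4052739537881, 6557470319842, 10610209857723, 17167680177565, 27777890035288, 44945570212853, 72723460248141, 117669030460994
F(69) = 117669030460994


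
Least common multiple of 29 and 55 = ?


GCD(29, 55) = 1
LCM = 29*55/1 = 1595/1 = 1595

LCM = 1595


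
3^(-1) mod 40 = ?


Use the extended Euclidean algorithm on (40, 3); each row r = 40*s + 3*t:
r=40, s=1, t=0
r=3, s=0, t=1
q=13: r=1, s=1, t=-13   [40*(1) + 3*(-13) = 1]
q=3: r=0, s=-3, t=40   [40*(-3) + 3*(40) = 0]
GCD = 1 with t = -13, so 3*(-13) ≡ 1 (mod 40)
Inverse = -13 mod 40 = 27
Check: 3 * 27 = 81 ≡ 1 (mod 40)

3^(-1) ≡ 27 (mod 40)


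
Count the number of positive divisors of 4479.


4479 = 3^1 × 1493^1
d(4479) = (1+1) × (1+1) = 4

4 divisors


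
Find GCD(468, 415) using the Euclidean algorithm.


468 = 1 * 415 + 53
415 = 7 * 53 + 44
53 = 1 * 44 + 9
44 = 4 * 9 + 8
9 = 1 * 8 + 1
8 = 8 * 1 + 0
GCD = 1


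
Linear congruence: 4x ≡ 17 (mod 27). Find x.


GCD(4, 27) = 1, unique solution
a^(-1) mod 27 = 7
x = 7 * 17 mod 27 = 11

x ≡ 11 (mod 27)


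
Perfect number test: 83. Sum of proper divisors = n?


Proper divisors of 83: 1
Sum = 1 = 1

No, 83 is not perfect (1 ≠ 83)


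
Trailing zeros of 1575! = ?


floor(1575/5) = 315
floor(1575/25) = 63
floor(1575/125) = 12
floor(1575/625) = 2
Total = 392

392 trailing zeros


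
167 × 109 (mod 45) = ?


167 × 109 = 18203
18203 mod 45 = 23


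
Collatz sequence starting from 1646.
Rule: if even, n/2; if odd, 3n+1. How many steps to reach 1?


1646 → 823 → 2470 → 1235 → 3706 → 1853 → 5560 → 2780 → 1390 → 695 → 2086 → 1043 → 3130 → 1565 → 4696 → 2348 → 1174 → 587 → 1762 → 881 → 2644 → 1322 → 661 → 1984 → 992 → 496 → 248 → 124 → 62 → 31 → 94 → 47 → 142 → 71 → 214 → 107 → 322 → 161 → 484 → 242 → 121 → 364 → 182 → 91 → 274 → 137 → 412 → 206 → 103 → 310 → 155 → 466 → 233 → 700 → 350 → 175 → 526 → 263 → 790 → 395 → 1186 → 593 → 1780 → 890 → 445 → 1336 → 668 → 334 → 167 → 502 → 251 → 754 → 377 → 1132 → 566 → 283 → 850 → 425 → 1276 → 638 → 319 → 958 → 479 → 1438 → 719 → 2158 → 1079 → 3238 → 1619 → 4858 → 2429 → 7288 → 3644 → 1822 → 911 → 2734 → 1367 → 4102 → 2051 → 6154 → 3077 → 9232 → 4616 → 2308 → 1154 → 577 → 1732 → 866 → 433 → 1300 → 650 → 325 → 976 → 488 → 244 → 122 → 61 → 184 → 92 → 46 → 23 → 70 → 35 → 106 → 53 → 160 → 80 → 40 → 20 → 10 → 5 → 16 → 8 → 4 → 2 → 1
Total steps = 135

135 steps


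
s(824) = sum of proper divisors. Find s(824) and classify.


Proper divisors: 1, 2, 4, 8, 103, 206, 412
Sum = 1 + 2 + 4 + 8 + 103 + 206 + 412 = 736
736 < 824 → deficient

s(824) = 736 (deficient)


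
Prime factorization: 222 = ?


222 / 2 = 111
111 / 3 = 37
37 / 37 = 1
222 = 2 × 3 × 37


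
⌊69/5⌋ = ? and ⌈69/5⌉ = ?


69/5 = 13.8000
floor = 13
ceil = 14

floor = 13, ceil = 14


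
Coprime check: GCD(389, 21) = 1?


Euclidean algorithm:
389 = 18 * 21 + 11
21 = 1 * 11 + 10
11 = 1 * 10 + 1
10 = 10 * 1 + 0
GCD(389, 21) = 1

Yes, coprime (GCD = 1)


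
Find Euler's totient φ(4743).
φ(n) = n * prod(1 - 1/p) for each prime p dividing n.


4743 = 3^2 × 17 × 31
Prime factors: 3, 17, 31
φ(4743) = 4743 × (1-1/3) × (1-1/17) × (1-1/31)
= 4743 × 2/3 × 16/17 × 30/31 = 2880

φ(4743) = 2880


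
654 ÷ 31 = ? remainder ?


654 = 31 * 21 + 3
Check: 651 + 3 = 654

q = 21, r = 3


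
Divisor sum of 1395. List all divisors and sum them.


Divisors of 1395: 1, 3, 5, 9, 15, 31, 45, 93, 155, 279, 465, 1395
Sum = 1 + 3 + 5 + 9 + 15 + 31 + 45 + 93 + 155 + 279 + 465 + 1395 = 2496

σ(1395) = 2496


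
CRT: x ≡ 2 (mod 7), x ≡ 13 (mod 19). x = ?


M = 7*19 = 133
M1 = M/7 = 19, M2 = M/19 = 7
M1^(-1) mod 7 = 3, M2^(-1) mod 19 = 11
x = 2*19*3 + 13*7*11 = 1115
1115 mod 133 = 51
Check: 51 mod 7 = 2 ✓, 51 mod 19 = 13 ✓

x ≡ 51 (mod 133)


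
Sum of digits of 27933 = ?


2 + 7 + 9 + 3 + 3 = 24


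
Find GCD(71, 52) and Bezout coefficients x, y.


Tabular extended Euclidean (each row: r = 71*s + 52*t):
r=71, s=1, t=0
r=52, s=0, t=1
q=1: r=19, s=1, t=-1   [71*(1) + 52*(-1) = 19]
q=2: r=14, s=-2, t=3   [71*(-2) + 52*(3) = 14]
q=1: r=5, s=3, t=-4   [71*(3) + 52*(-4) = 5]
q=2: r=4, s=-8, t=11   [71*(-8) + 52*(11) = 4]
q=1: r=1, s=11, t=-15   [71*(11) + 52*(-15) = 1]
q=4: r=0, s=-52, t=71   [71*(-52) + 52*(71) = 0]
GCD = 1; from the row with r=1: x=11, y=-15
Check: 71*(11) + 52*(-15) = 781 - 780 = 1

GCD = 1, x = 11, y = -15


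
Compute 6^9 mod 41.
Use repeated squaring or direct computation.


6^1 mod 41 = 6
6^2 mod 41 = 36
6^3 mod 41 = 11
6^4 mod 41 = 25
6^5 mod 41 = 27
6^6 mod 41 = 39
6^7 mod 41 = 29
6^8 mod 41 = 10
6^9 mod 41 = 19


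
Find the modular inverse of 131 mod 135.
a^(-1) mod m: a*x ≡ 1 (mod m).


Use the extended Euclidean algorithm on (135, 131); each row r = 135*s + 131*t:
r=135, s=1, t=0
r=131, s=0, t=1
q=1: r=4, s=1, t=-1   [135*(1) + 131*(-1) = 4]
q=32: r=3, s=-32, t=33   [135*(-32) + 131*(33) = 3]
q=1: r=1, s=33, t=-34   [135*(33) + 131*(-34) = 1]
q=3: r=0, s=-131, t=135   [135*(-131) + 131*(135) = 0]
GCD = 1 with t = -34, so 131*(-34) ≡ 1 (mod 135)
Inverse = -34 mod 135 = 101
Check: 131 * 101 = 13231 ≡ 1 (mod 135)

131^(-1) ≡ 101 (mod 135)


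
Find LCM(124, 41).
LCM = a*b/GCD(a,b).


GCD(124, 41) = 1
LCM = 124*41/1 = 5084/1 = 5084

LCM = 5084


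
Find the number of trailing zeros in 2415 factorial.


floor(2415/5) = 483
floor(2415/25) = 96
floor(2415/125) = 19
floor(2415/625) = 3
Total = 601

601 trailing zeros


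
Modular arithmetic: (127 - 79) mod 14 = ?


127 - 79 = 48
48 mod 14 = 6


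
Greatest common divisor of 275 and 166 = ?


275 = 1 * 166 + 109
166 = 1 * 109 + 57
109 = 1 * 57 + 52
57 = 1 * 52 + 5
52 = 10 * 5 + 2
5 = 2 * 2 + 1
2 = 2 * 1 + 0
GCD = 1


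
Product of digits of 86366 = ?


8 × 6 × 3 × 6 × 6 = 5184


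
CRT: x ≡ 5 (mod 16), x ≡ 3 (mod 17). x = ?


M = 16*17 = 272
M1 = M/16 = 17, M2 = M/17 = 16
M1^(-1) mod 16 = 1, M2^(-1) mod 17 = 16
x = 5*17*1 + 3*16*16 = 853
853 mod 272 = 37
Check: 37 mod 16 = 5 ✓, 37 mod 17 = 3 ✓

x ≡ 37 (mod 272)


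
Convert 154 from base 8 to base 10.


154 (base 8) = 108 (decimal)
108 (decimal) = 108 (base 10)


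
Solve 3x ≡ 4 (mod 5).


GCD(3, 5) = 1, unique solution
a^(-1) mod 5 = 2
x = 2 * 4 mod 5 = 3

x ≡ 3 (mod 5)


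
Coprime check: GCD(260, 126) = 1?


Euclidean algorithm:
260 = 2 * 126 + 8
126 = 15 * 8 + 6
8 = 1 * 6 + 2
6 = 3 * 2 + 0
GCD(260, 126) = 2

No, not coprime (GCD = 2)


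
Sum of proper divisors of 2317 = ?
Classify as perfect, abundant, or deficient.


Proper divisors: 1, 7, 331
Sum = 1 + 7 + 331 = 339
339 < 2317 → deficient

s(2317) = 339 (deficient)


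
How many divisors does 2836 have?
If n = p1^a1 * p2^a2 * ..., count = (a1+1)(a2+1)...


2836 = 2^2 × 709^1
d(2836) = (2+1) × (1+1) = 6

6 divisors


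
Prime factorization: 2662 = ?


2662 / 2 = 1331
1331 / 11 = 121
121 / 11 = 11
11 / 11 = 1
2662 = 2 × 11^3


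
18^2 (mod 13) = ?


18^1 mod 13 = 5
18^2 mod 13 = 12


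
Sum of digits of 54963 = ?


5 + 4 + 9 + 6 + 3 = 27


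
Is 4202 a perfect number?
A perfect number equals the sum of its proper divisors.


Proper divisors of 4202: 1, 2, 11, 22, 191, 382, 2101
Sum = 1 + 2 + 11 + 22 + 191 + 382 + 2101 = 2710

No, 4202 is not perfect (2710 ≠ 4202)


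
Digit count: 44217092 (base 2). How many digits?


44217092 in base 2 = 10101000101011001100000100
Number of digits = 26

26 digits (base 2)


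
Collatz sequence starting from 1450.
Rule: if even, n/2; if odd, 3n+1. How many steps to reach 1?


1450 → 725 → 2176 → 1088 → 544 → 272 → 136 → 68 → 34 → 17 → 52 → 26 → 13 → 40 → 20 → 10 → 5 → 16 → 8 → 4 → 2 → 1
Total steps = 21

21 steps


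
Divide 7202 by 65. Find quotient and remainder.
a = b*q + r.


7202 = 65 * 110 + 52
Check: 7150 + 52 = 7202

q = 110, r = 52


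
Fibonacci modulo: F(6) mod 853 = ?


F(k) mod 853 for k=1..6:
1, 1, 2, 3, 5, 8
F(6) mod 853 = 8


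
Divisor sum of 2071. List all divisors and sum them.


Divisors of 2071: 1, 19, 109, 2071
Sum = 1 + 19 + 109 + 2071 = 2200

σ(2071) = 2200


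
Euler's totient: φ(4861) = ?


4861 = 4861
Prime factors: 4861
φ(4861) = 4861 × (1-1/4861)
= 4861 × 4860/4861 = 4860

φ(4861) = 4860


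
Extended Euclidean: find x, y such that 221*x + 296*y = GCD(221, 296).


Tabular extended Euclidean (each row: r = 221*s + 296*t):
r=221, s=1, t=0
r=296, s=0, t=1
q=0: r=221, s=1, t=0   [221*(1) + 296*(0) = 221]
q=1: r=75, s=-1, t=1   [221*(-1) + 296*(1) = 75]
q=2: r=71, s=3, t=-2   [221*(3) + 296*(-2) = 71]
q=1: r=4, s=-4, t=3   [221*(-4) + 296*(3) = 4]
q=17: r=3, s=71, t=-53   [221*(71) + 296*(-53) = 3]
q=1: r=1, s=-75, t=56   [221*(-75) + 296*(56) = 1]
q=3: r=0, s=296, t=-221   [221*(296) + 296*(-221) = 0]
GCD = 1; from the row with r=1: x=-75, y=56
Check: 221*(-75) + 296*(56) = -16575 + 16576 = 1

GCD = 1, x = -75, y = 56


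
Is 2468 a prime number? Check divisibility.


2468 / 2 = 1234 (exact division)
2468 is NOT prime.

No, 2468 is not prime


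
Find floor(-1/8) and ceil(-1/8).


-1/8 = -0.1250
floor = -1
ceil = 0

floor = -1, ceil = 0


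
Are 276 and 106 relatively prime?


Euclidean algorithm:
276 = 2 * 106 + 64
106 = 1 * 64 + 42
64 = 1 * 42 + 22
42 = 1 * 22 + 20
22 = 1 * 20 + 2
20 = 10 * 2 + 0
GCD(276, 106) = 2

No, not coprime (GCD = 2)


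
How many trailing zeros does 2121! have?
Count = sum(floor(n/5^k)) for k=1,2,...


floor(2121/5) = 424
floor(2121/25) = 84
floor(2121/125) = 16
floor(2121/625) = 3
Total = 527

527 trailing zeros


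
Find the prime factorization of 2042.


2042 / 2 = 1021
1021 / 1021 = 1
2042 = 2 × 1021


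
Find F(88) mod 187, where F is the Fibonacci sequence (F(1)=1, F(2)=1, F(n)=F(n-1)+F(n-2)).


F(k) mod 187 for k=1..88:
1, 1, 2, 3, 5, 8, 13, 21, 34, 55, 89, 144, 46, 3, 49, 52, 101, 153, 67, 33, 100, 133, 46, 179, 38, 30, 68, 98, 166, 77, 56, 133, 2, 135, 137, 85, 35, 120, 155, 88, 56, 144, 13, 157, 170, 140, 123, 76, 12, 88, 100, 1, 101, 102, 16, 118, 134, 65, 12, 77, 89, 166, 68, 47, 115, 162, 90, 65, 155, 33, 1, 34, 35, 69, 104, 173, 90, 76, 166, 55, 34, 89, 123, 25, 148, 173, 134, 120
F(88) mod 187 = 120


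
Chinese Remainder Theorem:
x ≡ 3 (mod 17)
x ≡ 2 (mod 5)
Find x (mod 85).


M = 17*5 = 85
M1 = M/17 = 5, M2 = M/5 = 17
M1^(-1) mod 17 = 7, M2^(-1) mod 5 = 3
x = 3*5*7 + 2*17*3 = 207
207 mod 85 = 37
Check: 37 mod 17 = 3 ✓, 37 mod 5 = 2 ✓

x ≡ 37 (mod 85)


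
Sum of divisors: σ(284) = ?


Divisors of 284: 1, 2, 4, 71, 142, 284
Sum = 1 + 2 + 4 + 71 + 142 + 284 = 504

σ(284) = 504


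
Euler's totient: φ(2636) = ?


2636 = 2^2 × 659
Prime factors: 2, 659
φ(2636) = 2636 × (1-1/2) × (1-1/659)
= 2636 × 1/2 × 658/659 = 1316

φ(2636) = 1316


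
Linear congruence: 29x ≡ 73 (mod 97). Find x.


GCD(29, 97) = 1, unique solution
a^(-1) mod 97 = 87
x = 87 * 73 mod 97 = 46

x ≡ 46 (mod 97)


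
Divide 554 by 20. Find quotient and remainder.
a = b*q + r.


554 = 20 * 27 + 14
Check: 540 + 14 = 554

q = 27, r = 14


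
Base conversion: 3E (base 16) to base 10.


3E (base 16) = 62 (decimal)
62 (decimal) = 62 (base 10)


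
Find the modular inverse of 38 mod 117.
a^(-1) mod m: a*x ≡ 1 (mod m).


Use the extended Euclidean algorithm on (117, 38); each row r = 117*s + 38*t:
r=117, s=1, t=0
r=38, s=0, t=1
q=3: r=3, s=1, t=-3   [117*(1) + 38*(-3) = 3]
q=12: r=2, s=-12, t=37   [117*(-12) + 38*(37) = 2]
q=1: r=1, s=13, t=-40   [117*(13) + 38*(-40) = 1]
q=2: r=0, s=-38, t=117   [117*(-38) + 38*(117) = 0]
GCD = 1 with t = -40, so 38*(-40) ≡ 1 (mod 117)
Inverse = -40 mod 117 = 77
Check: 38 * 77 = 2926 ≡ 1 (mod 117)

38^(-1) ≡ 77 (mod 117)


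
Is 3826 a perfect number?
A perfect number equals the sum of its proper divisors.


Proper divisors of 3826: 1, 2, 1913
Sum = 1 + 2 + 1913 = 1916

No, 3826 is not perfect (1916 ≠ 3826)


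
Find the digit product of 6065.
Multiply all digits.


6 × 0 × 6 × 5 = 0


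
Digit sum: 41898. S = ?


4 + 1 + 8 + 9 + 8 = 30


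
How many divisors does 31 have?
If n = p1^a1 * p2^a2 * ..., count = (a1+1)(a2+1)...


31 = 31^1
d(31) = (1+1) = 2

2 divisors


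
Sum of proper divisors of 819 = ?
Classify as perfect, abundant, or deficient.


Proper divisors: 1, 3, 7, 9, 13, 21, 39, 63, 91, 117, 273
Sum = 1 + 3 + 7 + 9 + 13 + 21 + 39 + 63 + 91 + 117 + 273 = 637
637 < 819 → deficient

s(819) = 637 (deficient)


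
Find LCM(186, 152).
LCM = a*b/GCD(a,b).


GCD(186, 152) = 2
LCM = 186*152/2 = 28272/2 = 14136

LCM = 14136


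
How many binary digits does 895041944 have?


895041944 in base 2 = 110101010110010100000110011000
Number of digits = 30

30 digits (base 2)


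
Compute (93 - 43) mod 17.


93 - 43 = 50
50 mod 17 = 16


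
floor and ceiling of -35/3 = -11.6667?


-35/3 = -11.6667
floor = -12
ceil = -11

floor = -12, ceil = -11


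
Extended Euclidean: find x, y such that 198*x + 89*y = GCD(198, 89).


Tabular extended Euclidean (each row: r = 198*s + 89*t):
r=198, s=1, t=0
r=89, s=0, t=1
q=2: r=20, s=1, t=-2   [198*(1) + 89*(-2) = 20]
q=4: r=9, s=-4, t=9   [198*(-4) + 89*(9) = 9]
q=2: r=2, s=9, t=-20   [198*(9) + 89*(-20) = 2]
q=4: r=1, s=-40, t=89   [198*(-40) + 89*(89) = 1]
q=2: r=0, s=89, t=-198   [198*(89) + 89*(-198) = 0]
GCD = 1; from the row with r=1: x=-40, y=89
Check: 198*(-40) + 89*(89) = -7920 + 7921 = 1

GCD = 1, x = -40, y = 89


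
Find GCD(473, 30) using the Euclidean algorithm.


473 = 15 * 30 + 23
30 = 1 * 23 + 7
23 = 3 * 7 + 2
7 = 3 * 2 + 1
2 = 2 * 1 + 0
GCD = 1


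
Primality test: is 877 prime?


Check divisors up to sqrt(877) = 29.6142
No divisors found.
877 is prime.

Yes, 877 is prime


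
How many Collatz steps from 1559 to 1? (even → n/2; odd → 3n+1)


1559 → 4678 → 2339 → 7018 → 3509 → 10528 → 5264 → 2632 → 1316 → 658 → 329 → 988 → 494 → 247 → 742 → 371 → 1114 → 557 → 1672 → 836 → 418 → 209 → 628 → 314 → 157 → 472 → 236 → 118 → 59 → 178 → 89 → 268 → 134 → 67 → 202 → 101 → 304 → 152 → 76 → 38 → 19 → 58 → 29 → 88 → 44 → 22 → 11 → 34 → 17 → 52 → 26 → 13 → 40 → 20 → 10 → 5 → 16 → 8 → 4 → 2 → 1
Total steps = 60

60 steps


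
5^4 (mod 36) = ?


5^1 mod 36 = 5
5^2 mod 36 = 25
5^3 mod 36 = 17
5^4 mod 36 = 13


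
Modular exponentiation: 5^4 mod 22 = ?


5^1 mod 22 = 5
5^2 mod 22 = 3
5^3 mod 22 = 15
5^4 mod 22 = 9


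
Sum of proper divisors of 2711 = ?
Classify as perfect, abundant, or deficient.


Proper divisors: 1
Sum = 1 = 1
1 < 2711 → deficient

s(2711) = 1 (deficient)


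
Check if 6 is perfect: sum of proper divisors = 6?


Proper divisors of 6: 1, 2, 3
Sum = 1 + 2 + 3 = 6

Yes, 6 is perfect (6 = 6)


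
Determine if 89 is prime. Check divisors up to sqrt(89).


Check divisors up to sqrt(89) = 9.4340
No divisors found.
89 is prime.

Yes, 89 is prime


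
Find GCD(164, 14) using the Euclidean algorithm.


164 = 11 * 14 + 10
14 = 1 * 10 + 4
10 = 2 * 4 + 2
4 = 2 * 2 + 0
GCD = 2


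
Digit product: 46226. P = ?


4 × 6 × 2 × 2 × 6 = 576


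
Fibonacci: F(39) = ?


Sequence: 1, 1, 2, 3, 5, 8, 13, 21, 34, 55, 89, 144, 233, 377, 610, 987, 1597, 2584, 4181, 6765, 10946, 17711, 28657, 46368, 75025, 121393, 196418, 317811, 514229, 832040, 1346269, 2178309, 3524578, 5702887, 9227465, 14930352, 24157817, 39088169, 63245986
F(39) = 63245986


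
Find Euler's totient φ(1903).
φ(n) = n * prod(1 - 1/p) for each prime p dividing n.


1903 = 11 × 173
Prime factors: 11, 173
φ(1903) = 1903 × (1-1/11) × (1-1/173)
= 1903 × 10/11 × 172/173 = 1720

φ(1903) = 1720


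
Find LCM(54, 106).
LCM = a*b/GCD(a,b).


GCD(54, 106) = 2
LCM = 54*106/2 = 5724/2 = 2862

LCM = 2862


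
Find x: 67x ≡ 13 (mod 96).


GCD(67, 96) = 1, unique solution
a^(-1) mod 96 = 43
x = 43 * 13 mod 96 = 79

x ≡ 79 (mod 96)


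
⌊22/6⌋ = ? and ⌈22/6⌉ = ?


22/6 = 3.6667
floor = 3
ceil = 4

floor = 3, ceil = 4


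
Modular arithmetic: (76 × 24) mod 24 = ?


76 × 24 = 1824
1824 mod 24 = 0


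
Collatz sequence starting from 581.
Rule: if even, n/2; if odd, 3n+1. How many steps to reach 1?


581 → 1744 → 872 → 436 → 218 → 109 → 328 → 164 → 82 → 41 → 124 → 62 → 31 → 94 → 47 → 142 → 71 → 214 → 107 → 322 → 161 → 484 → 242 → 121 → 364 → 182 → 91 → 274 → 137 → 412 → 206 → 103 → 310 → 155 → 466 → 233 → 700 → 350 → 175 → 526 → 263 → 790 → 395 → 1186 → 593 → 1780 → 890 → 445 → 1336 → 668 → 334 → 167 → 502 → 251 → 754 → 377 → 1132 → 566 → 283 → 850 → 425 → 1276 → 638 → 319 → 958 → 479 → 1438 → 719 → 2158 → 1079 → 3238 → 1619 → 4858 → 2429 → 7288 → 3644 → 1822 → 911 → 2734 → 1367 → 4102 → 2051 → 6154 → 3077 → 9232 → 4616 → 2308 → 1154 → 577 → 1732 → 866 → 433 → 1300 → 650 → 325 → 976 → 488 → 244 → 122 → 61 → 184 → 92 → 46 → 23 → 70 → 35 → 106 → 53 → 160 → 80 → 40 → 20 → 10 → 5 → 16 → 8 → 4 → 2 → 1
Total steps = 118

118 steps


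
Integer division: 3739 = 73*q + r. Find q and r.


3739 = 73 * 51 + 16
Check: 3723 + 16 = 3739

q = 51, r = 16


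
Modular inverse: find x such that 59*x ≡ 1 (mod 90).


Use the extended Euclidean algorithm on (90, 59); each row r = 90*s + 59*t:
r=90, s=1, t=0
r=59, s=0, t=1
q=1: r=31, s=1, t=-1   [90*(1) + 59*(-1) = 31]
q=1: r=28, s=-1, t=2   [90*(-1) + 59*(2) = 28]
q=1: r=3, s=2, t=-3   [90*(2) + 59*(-3) = 3]
q=9: r=1, s=-19, t=29   [90*(-19) + 59*(29) = 1]
q=3: r=0, s=59, t=-90   [90*(59) + 59*(-90) = 0]
GCD = 1 with t = 29, so 59*(29) ≡ 1 (mod 90)
Inverse = 29 mod 90 = 29
Check: 59 * 29 = 1711 ≡ 1 (mod 90)

59^(-1) ≡ 29 (mod 90)


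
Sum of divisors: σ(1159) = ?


Divisors of 1159: 1, 19, 61, 1159
Sum = 1 + 19 + 61 + 1159 = 1240

σ(1159) = 1240


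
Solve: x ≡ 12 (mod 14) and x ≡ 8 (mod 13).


M = 14*13 = 182
M1 = M/14 = 13, M2 = M/13 = 14
M1^(-1) mod 14 = 13, M2^(-1) mod 13 = 1
x = 12*13*13 + 8*14*1 = 2140
2140 mod 182 = 138
Check: 138 mod 14 = 12 ✓, 138 mod 13 = 8 ✓

x ≡ 138 (mod 182)


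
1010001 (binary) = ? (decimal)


1010001 (base 2) = 81 (decimal)
81 (decimal) = 81 (base 10)


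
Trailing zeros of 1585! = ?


floor(1585/5) = 317
floor(1585/25) = 63
floor(1585/125) = 12
floor(1585/625) = 2
Total = 394

394 trailing zeros


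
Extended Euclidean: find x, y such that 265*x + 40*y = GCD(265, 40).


Tabular extended Euclidean (each row: r = 265*s + 40*t):
r=265, s=1, t=0
r=40, s=0, t=1
q=6: r=25, s=1, t=-6   [265*(1) + 40*(-6) = 25]
q=1: r=15, s=-1, t=7   [265*(-1) + 40*(7) = 15]
q=1: r=10, s=2, t=-13   [265*(2) + 40*(-13) = 10]
q=1: r=5, s=-3, t=20   [265*(-3) + 40*(20) = 5]
q=2: r=0, s=8, t=-53   [265*(8) + 40*(-53) = 0]
GCD = 5; from the row with r=5: x=-3, y=20
Check: 265*(-3) + 40*(20) = -795 + 800 = 5

GCD = 5, x = -3, y = 20


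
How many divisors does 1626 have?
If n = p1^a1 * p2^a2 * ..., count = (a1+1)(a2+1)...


1626 = 2^1 × 3^1 × 271^1
d(1626) = (1+1) × (1+1) × (1+1) = 8

8 divisors


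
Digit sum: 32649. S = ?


3 + 2 + 6 + 4 + 9 = 24


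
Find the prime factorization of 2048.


2048 / 2 = 1024
1024 / 2 = 512
512 / 2 = 256
256 / 2 = 128
128 / 2 = 64
64 / 2 = 32
32 / 2 = 16
16 / 2 = 8
8 / 2 = 4
4 / 2 = 2
2 / 2 = 1
2048 = 2^11


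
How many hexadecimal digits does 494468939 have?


494468939 in base 16 = 1D78FF4B
Number of digits = 8

8 digits (base 16)


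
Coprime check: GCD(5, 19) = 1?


Euclidean algorithm:
19 = 3 * 5 + 4
5 = 1 * 4 + 1
4 = 4 * 1 + 0
GCD(5, 19) = 1

Yes, coprime (GCD = 1)


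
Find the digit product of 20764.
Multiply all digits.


2 × 0 × 7 × 6 × 4 = 0


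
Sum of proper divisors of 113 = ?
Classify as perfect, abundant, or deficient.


Proper divisors: 1
Sum = 1 = 1
1 < 113 → deficient

s(113) = 1 (deficient)


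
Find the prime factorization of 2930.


2930 / 2 = 1465
1465 / 5 = 293
293 / 293 = 1
2930 = 2 × 5 × 293


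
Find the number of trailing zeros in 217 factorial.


floor(217/5) = 43
floor(217/25) = 8
floor(217/125) = 1
Total = 52

52 trailing zeros


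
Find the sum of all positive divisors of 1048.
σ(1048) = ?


Divisors of 1048: 1, 2, 4, 8, 131, 262, 524, 1048
Sum = 1 + 2 + 4 + 8 + 131 + 262 + 524 + 1048 = 1980

σ(1048) = 1980


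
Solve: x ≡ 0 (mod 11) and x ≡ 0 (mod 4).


M = 11*4 = 44
M1 = M/11 = 4, M2 = M/4 = 11
M1^(-1) mod 11 = 3, M2^(-1) mod 4 = 3
x = 0*4*3 + 0*11*3 = 0
0 mod 44 = 0
Check: 0 mod 11 = 0 ✓, 0 mod 4 = 0 ✓

x ≡ 0 (mod 44)


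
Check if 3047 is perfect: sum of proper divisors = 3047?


Proper divisors of 3047: 1, 11, 277
Sum = 1 + 11 + 277 = 289

No, 3047 is not perfect (289 ≠ 3047)


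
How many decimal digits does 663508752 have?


663508752 has 9 digits in base 10
floor(log10(663508752)) + 1 = floor(8.8218) + 1 = 9

9 digits (base 10)


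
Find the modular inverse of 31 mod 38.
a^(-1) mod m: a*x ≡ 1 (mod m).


Use the extended Euclidean algorithm on (38, 31); each row r = 38*s + 31*t:
r=38, s=1, t=0
r=31, s=0, t=1
q=1: r=7, s=1, t=-1   [38*(1) + 31*(-1) = 7]
q=4: r=3, s=-4, t=5   [38*(-4) + 31*(5) = 3]
q=2: r=1, s=9, t=-11   [38*(9) + 31*(-11) = 1]
q=3: r=0, s=-31, t=38   [38*(-31) + 31*(38) = 0]
GCD = 1 with t = -11, so 31*(-11) ≡ 1 (mod 38)
Inverse = -11 mod 38 = 27
Check: 31 * 27 = 837 ≡ 1 (mod 38)

31^(-1) ≡ 27 (mod 38)


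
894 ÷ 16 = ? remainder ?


894 = 16 * 55 + 14
Check: 880 + 14 = 894

q = 55, r = 14


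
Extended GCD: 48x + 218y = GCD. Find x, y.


Tabular extended Euclidean (each row: r = 48*s + 218*t):
r=48, s=1, t=0
r=218, s=0, t=1
q=0: r=48, s=1, t=0   [48*(1) + 218*(0) = 48]
q=4: r=26, s=-4, t=1   [48*(-4) + 218*(1) = 26]
q=1: r=22, s=5, t=-1   [48*(5) + 218*(-1) = 22]
q=1: r=4, s=-9, t=2   [48*(-9) + 218*(2) = 4]
q=5: r=2, s=50, t=-11   [48*(50) + 218*(-11) = 2]
q=2: r=0, s=-109, t=24   [48*(-109) + 218*(24) = 0]
GCD = 2; from the row with r=2: x=50, y=-11
Check: 48*(50) + 218*(-11) = 2400 - 2398 = 2

GCD = 2, x = 50, y = -11


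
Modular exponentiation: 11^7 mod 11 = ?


11^1 mod 11 = 0
11^2 mod 11 = 0
11^3 mod 11 = 0
11^4 mod 11 = 0
11^5 mod 11 = 0
11^6 mod 11 = 0
11^7 mod 11 = 0


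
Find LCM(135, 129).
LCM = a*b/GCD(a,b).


GCD(135, 129) = 3
LCM = 135*129/3 = 17415/3 = 5805

LCM = 5805


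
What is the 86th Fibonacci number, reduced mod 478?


F(k) mod 478 for k=1..86:
1, 1, 2, 3, 5, 8, 13, 21, 34, 55, 89, 144, 233, 377, 132, 31, 163, 194, 357, 73, 430, 25, 455, 2, 457, 459, 438, 419, 379, 320, 221, 63, 284, 347, 153, 22, 175, 197, 372, 91, 463, 76, 61, 137, 198, 335, 55, 390, 445, 357, 324, 203, 49, 252, 301, 75, 376, 451, 349, 322, 193, 37, 230, 267, 19, 286, 305, 113, 418, 53, 471, 46, 39, 85, 124, 209, 333, 64, 397, 461, 380, 363, 265, 150, 415, 87
F(86) mod 478 = 87


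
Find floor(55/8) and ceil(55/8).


55/8 = 6.8750
floor = 6
ceil = 7

floor = 6, ceil = 7


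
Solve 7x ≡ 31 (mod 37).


GCD(7, 37) = 1, unique solution
a^(-1) mod 37 = 16
x = 16 * 31 mod 37 = 15

x ≡ 15 (mod 37)


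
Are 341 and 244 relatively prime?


Euclidean algorithm:
341 = 1 * 244 + 97
244 = 2 * 97 + 50
97 = 1 * 50 + 47
50 = 1 * 47 + 3
47 = 15 * 3 + 2
3 = 1 * 2 + 1
2 = 2 * 1 + 0
GCD(341, 244) = 1

Yes, coprime (GCD = 1)


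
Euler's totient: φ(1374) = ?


1374 = 2 × 3 × 229
Prime factors: 2, 3, 229
φ(1374) = 1374 × (1-1/2) × (1-1/3) × (1-1/229)
= 1374 × 1/2 × 2/3 × 228/229 = 456

φ(1374) = 456


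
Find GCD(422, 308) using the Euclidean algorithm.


422 = 1 * 308 + 114
308 = 2 * 114 + 80
114 = 1 * 80 + 34
80 = 2 * 34 + 12
34 = 2 * 12 + 10
12 = 1 * 10 + 2
10 = 5 * 2 + 0
GCD = 2


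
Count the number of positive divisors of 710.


710 = 2^1 × 5^1 × 71^1
d(710) = (1+1) × (1+1) × (1+1) = 8

8 divisors


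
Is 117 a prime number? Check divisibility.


117 / 3 = 39 (exact division)
117 is NOT prime.

No, 117 is not prime


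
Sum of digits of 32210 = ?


3 + 2 + 2 + 1 + 0 = 8


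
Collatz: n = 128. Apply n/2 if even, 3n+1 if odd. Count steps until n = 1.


128 → 64 → 32 → 16 → 8 → 4 → 2 → 1
Total steps = 7

7 steps


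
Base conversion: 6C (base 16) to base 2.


6C (base 16) = 108 (decimal)
108 (decimal) = 1101100 (base 2)


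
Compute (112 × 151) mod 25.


112 × 151 = 16912
16912 mod 25 = 12


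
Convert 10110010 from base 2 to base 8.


10110010 (base 2) = 178 (decimal)
178 (decimal) = 262 (base 8)


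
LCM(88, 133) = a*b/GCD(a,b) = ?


GCD(88, 133) = 1
LCM = 88*133/1 = 11704/1 = 11704

LCM = 11704


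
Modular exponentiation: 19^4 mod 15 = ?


19^1 mod 15 = 4
19^2 mod 15 = 1
19^3 mod 15 = 4
19^4 mod 15 = 1


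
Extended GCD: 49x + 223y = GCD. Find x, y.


Tabular extended Euclidean (each row: r = 49*s + 223*t):
r=49, s=1, t=0
r=223, s=0, t=1
q=0: r=49, s=1, t=0   [49*(1) + 223*(0) = 49]
q=4: r=27, s=-4, t=1   [49*(-4) + 223*(1) = 27]
q=1: r=22, s=5, t=-1   [49*(5) + 223*(-1) = 22]
q=1: r=5, s=-9, t=2   [49*(-9) + 223*(2) = 5]
q=4: r=2, s=41, t=-9   [49*(41) + 223*(-9) = 2]
q=2: r=1, s=-91, t=20   [49*(-91) + 223*(20) = 1]
q=2: r=0, s=223, t=-49   [49*(223) + 223*(-49) = 0]
GCD = 1; from the row with r=1: x=-91, y=20
Check: 49*(-91) + 223*(20) = -4459 + 4460 = 1

GCD = 1, x = -91, y = 20


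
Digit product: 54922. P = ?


5 × 4 × 9 × 2 × 2 = 720
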